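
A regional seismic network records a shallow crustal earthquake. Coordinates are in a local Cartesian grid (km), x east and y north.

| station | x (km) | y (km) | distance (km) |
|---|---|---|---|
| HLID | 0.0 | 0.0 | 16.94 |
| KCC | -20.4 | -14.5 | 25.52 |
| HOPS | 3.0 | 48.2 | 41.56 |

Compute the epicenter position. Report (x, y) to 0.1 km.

-13.6 km east, 10.1 km north

Circle about each station: x² + y² = 16.94²; (x + 20.4)² + (y + 14.5)² = 25.52²; (x − 3.0)² + (y − 48.2)² = 41.56².
Subtracting pairs of circle equations eliminates x²+y² and gives linear equations (the radical axes):
-40.8 x − 29.0 y = 262.10
6.0 x + 96.4 y = 891.97
Solving the 2×2 system: x ≈ -13.6, y ≈ 10.1 km.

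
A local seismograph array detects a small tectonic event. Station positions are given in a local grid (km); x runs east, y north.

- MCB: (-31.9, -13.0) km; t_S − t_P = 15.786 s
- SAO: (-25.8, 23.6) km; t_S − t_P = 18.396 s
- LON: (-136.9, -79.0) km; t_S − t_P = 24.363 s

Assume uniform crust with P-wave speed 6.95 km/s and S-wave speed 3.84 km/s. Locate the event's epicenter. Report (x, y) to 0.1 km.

(71.0, -101.1)

Distance from S−P lag: d = Δt · v_P v_S / (v_P − v_S) = Δt · (6.95·3.84)/(6.95−3.84) ≈ 8.5814·Δt.
So d_MCB = 135.47, d_SAO = 157.86, d_LON = 209.07 km.
Circle about each station: (x + 31.9)² + (y + 13.0)² = 135.47²; (x + 25.8)² + (y − 23.6)² = 157.86²; (x + 136.9)² + (y + 79.0)² = 209.07².
Subtracting the MCB equation from the SAO and LON equations removes the quadratic terms:
12.2 x + 73.2 y = -6531.67
-210.0 x − 132.0 y = -1562.14
Solving the 2×2 system: x ≈ 71.0, y ≈ -101.1 km.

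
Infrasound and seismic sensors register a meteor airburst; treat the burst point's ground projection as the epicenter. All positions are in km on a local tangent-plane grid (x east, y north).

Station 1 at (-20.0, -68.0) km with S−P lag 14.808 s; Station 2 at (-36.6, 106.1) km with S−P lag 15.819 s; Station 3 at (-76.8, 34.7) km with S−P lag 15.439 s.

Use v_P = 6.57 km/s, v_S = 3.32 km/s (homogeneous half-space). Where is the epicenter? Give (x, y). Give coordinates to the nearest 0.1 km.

Distance from S−P lag: d = Δt · v_P v_S / (v_P − v_S) = Δt · (6.57·3.32)/(6.57−3.32) ≈ 6.7115·Δt.
So d_Station 1 = 99.38, d_Station 2 = 106.17, d_Station 3 = 103.62 km.
Circle about each station: (x + 20.0)² + (y + 68.0)² = 99.38²; (x + 36.6)² + (y − 106.1)² = 106.17²; (x + 76.8)² + (y − 34.7)² = 103.62².
Subtracting the Station 1 equation from the Station 2 and Station 3 equations removes the quadratic terms:
-33.2 x + 348.2 y = 6177.09
-113.6 x + 205.4 y = 1217.61
Solving the 2×2 system: x ≈ 25.8, y ≈ 20.2 km.

25.8 km east, 20.2 km north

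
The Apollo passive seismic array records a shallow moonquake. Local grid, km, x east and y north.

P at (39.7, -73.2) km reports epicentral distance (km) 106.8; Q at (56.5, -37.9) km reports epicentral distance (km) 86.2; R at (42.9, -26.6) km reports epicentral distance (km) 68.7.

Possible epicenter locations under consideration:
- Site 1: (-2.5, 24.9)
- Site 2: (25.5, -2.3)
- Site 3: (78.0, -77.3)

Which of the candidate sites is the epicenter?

For each candidate, compare |candidate − station| to the reported distance:
Site 1: residuals P 0.0, Q 0.0, R 0.0 → max 0.0 km
Site 2: residuals P 34.5, Q 39.0, R 38.8 → max 39.0 km
Site 3: residuals P 68.3, Q 41.3, R 7.0 → max 68.3 km
Only Site 1 has all residuals ≈ 0.

Site 1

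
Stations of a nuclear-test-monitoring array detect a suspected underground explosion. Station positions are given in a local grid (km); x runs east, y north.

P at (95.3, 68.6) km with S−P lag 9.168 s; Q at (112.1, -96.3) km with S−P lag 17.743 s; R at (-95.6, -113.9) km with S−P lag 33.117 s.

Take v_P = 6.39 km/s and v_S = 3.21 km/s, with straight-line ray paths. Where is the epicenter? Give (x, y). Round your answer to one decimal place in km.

x ≈ 76.6 km, y ≈ 12.5 km

Distance from S−P lag: d = Δt · v_P v_S / (v_P − v_S) = Δt · (6.39·3.21)/(6.39−3.21) ≈ 6.4503·Δt.
So d_P = 59.14, d_Q = 114.45, d_R = 213.61 km.
Circle about each station: (x − 95.3)² + (y − 68.6)² = 59.14²; (x − 112.1)² + (y + 96.3)² = 114.45²; (x + 95.6)² + (y + 113.9)² = 213.61².
Subtracting pairs of circle equations eliminates x²+y² and gives linear equations (the radical axes):
33.6 x − 329.8 y = -1549.21
-381.8 x − 365.0 y = -33807.17
Solving the 2×2 system: x ≈ 76.6, y ≈ 12.5 km.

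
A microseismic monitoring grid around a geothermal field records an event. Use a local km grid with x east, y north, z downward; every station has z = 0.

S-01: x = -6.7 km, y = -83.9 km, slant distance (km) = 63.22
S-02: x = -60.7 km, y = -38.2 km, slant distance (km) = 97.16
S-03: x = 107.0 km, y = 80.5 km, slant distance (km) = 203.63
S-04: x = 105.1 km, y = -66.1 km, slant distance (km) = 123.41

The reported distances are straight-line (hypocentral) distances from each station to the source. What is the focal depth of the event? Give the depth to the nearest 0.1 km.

Each station gives a sphere (x−x_i)² + (y−y_i)² + z² = d_i² (stations at z=0).
Subtracting the S-01 sphere from S-02 and S-03: z² cancels, leaving linear equations in x and y:
-108.0 x + 91.4 y = -7383.67
227.4 x + 328.8 y = -26623.26
Solving: x ≈ -0.100, y ≈ -80.902 km (keep extra digits for the depth step; rounded: -0.1, -80.9).
Then from the S-01 sphere: z² = 63.22² − (x + 6.7)² − (y + 83.9)² with x = -0.100, y = -80.902, so z ≈ 62.803 ≈ 62.8 km.

62.8 km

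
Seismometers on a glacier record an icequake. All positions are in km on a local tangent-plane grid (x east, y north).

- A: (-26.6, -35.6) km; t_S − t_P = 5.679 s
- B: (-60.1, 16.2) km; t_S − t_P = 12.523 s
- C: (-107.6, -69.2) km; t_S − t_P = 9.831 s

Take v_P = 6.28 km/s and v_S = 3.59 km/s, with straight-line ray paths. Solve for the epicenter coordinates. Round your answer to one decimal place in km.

x ≈ -26.4 km, y ≈ -83.2 km

Distance from S−P lag: d = Δt · v_P v_S / (v_P − v_S) = Δt · (6.28·3.59)/(6.28−3.59) ≈ 8.3811·Δt.
So d_A = 47.60, d_B = 104.96, d_C = 82.39 km.
Circle about each station: (x + 26.6)² + (y + 35.6)² = 47.60²; (x + 60.1)² + (y − 16.2)² = 104.96²; (x + 107.6)² + (y + 69.2)² = 82.39².
Subtracting the A equation from the B and C equations removes the quadratic terms:
-67.0 x + 103.6 y = -6851.31
-162.0 x − 67.2 y = 9869.13
Solving the 2×2 system: x ≈ -26.4, y ≈ -83.2 km.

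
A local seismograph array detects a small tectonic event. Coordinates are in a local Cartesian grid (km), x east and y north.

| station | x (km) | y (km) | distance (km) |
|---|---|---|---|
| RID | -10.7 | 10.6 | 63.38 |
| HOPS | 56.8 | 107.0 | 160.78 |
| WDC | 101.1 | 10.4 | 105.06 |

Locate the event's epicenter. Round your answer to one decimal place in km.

13.7 km east, -47.9 km north

Circle about each station: (x + 10.7)² + (y − 10.6)² = 63.38²; (x − 56.8)² + (y − 107.0)² = 160.78²; (x − 101.1)² + (y − 10.4)² = 105.06².
Subtracting the RID equation from the HOPS and WDC equations removes the quadratic terms:
135.0 x + 192.8 y = -7384.79
223.6 x − 0.4 y = 3081.94
Solving the 2×2 system: x ≈ 13.7, y ≈ -47.9 km.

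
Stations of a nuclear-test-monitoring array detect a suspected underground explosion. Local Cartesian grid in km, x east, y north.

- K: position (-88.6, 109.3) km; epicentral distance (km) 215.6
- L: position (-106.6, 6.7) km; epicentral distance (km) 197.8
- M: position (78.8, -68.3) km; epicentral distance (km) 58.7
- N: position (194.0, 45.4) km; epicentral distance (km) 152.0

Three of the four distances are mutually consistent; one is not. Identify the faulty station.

N

Solve using three stations at a time. Using K, L, M (subtract circle equations pairwise → linear system) gives (x, y) ≈ (90.4, -10.8).
Distances from that point to each station vs reported:
  K: calculated 215.6 vs reported 215.6 → residual 0.0 km
  L: calculated 197.8 vs reported 197.8 → residual 0.0 km
  M: calculated 58.6 vs reported 58.7 → residual 0.1 km
  N: calculated 117.9 vs reported 152.0 → residual 34.1 km
K, L, M are mutually consistent (residuals ≈ 0); N is off by 34.1 km.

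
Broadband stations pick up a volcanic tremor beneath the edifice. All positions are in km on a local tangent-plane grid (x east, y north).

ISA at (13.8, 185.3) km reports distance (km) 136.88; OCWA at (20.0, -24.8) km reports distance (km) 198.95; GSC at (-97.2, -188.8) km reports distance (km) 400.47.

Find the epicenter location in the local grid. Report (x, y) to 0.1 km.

140.5 km east, 133.5 km north

Circle about each station: (x − 13.8)² + (y − 185.3)² = 136.88²; (x − 20.0)² + (y + 24.8)² = 198.95²; (x + 97.2)² + (y + 188.8)² = 400.47².
Subtracting the ISA equation from the OCWA and GSC equations removes the quadratic terms:
12.4 x − 420.2 y = -54356.46
-222.0 x − 748.2 y = -131073.34
Solving the 2×2 system: x ≈ 140.5, y ≈ 133.5 km.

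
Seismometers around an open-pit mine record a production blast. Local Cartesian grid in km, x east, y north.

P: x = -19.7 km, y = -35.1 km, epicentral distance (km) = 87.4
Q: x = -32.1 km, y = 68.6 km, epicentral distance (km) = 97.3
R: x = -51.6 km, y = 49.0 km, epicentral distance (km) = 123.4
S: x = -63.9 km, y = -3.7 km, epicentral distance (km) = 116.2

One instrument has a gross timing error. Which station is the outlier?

R

Solve using three stations at a time. Using P, Q, S (subtract circle equations pairwise → linear system) gives (x, y) ≈ (50.4, 17.1).
Distances from that point to each station vs reported:
  P: calculated 87.4 vs reported 87.4 → residual 0.0 km
  Q: calculated 97.3 vs reported 97.3 → residual 0.0 km
  R: calculated 106.9 vs reported 123.4 → residual 16.5 km
  S: calculated 116.2 vs reported 116.2 → residual 0.0 km
P, Q, S are mutually consistent (residuals ≈ 0); R is off by 16.5 km.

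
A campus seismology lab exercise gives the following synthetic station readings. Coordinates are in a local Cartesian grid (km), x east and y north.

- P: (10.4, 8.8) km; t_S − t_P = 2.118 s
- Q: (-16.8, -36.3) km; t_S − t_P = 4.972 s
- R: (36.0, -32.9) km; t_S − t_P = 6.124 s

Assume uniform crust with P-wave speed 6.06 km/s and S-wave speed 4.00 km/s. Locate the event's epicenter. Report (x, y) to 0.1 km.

Distance from S−P lag: d = Δt · v_P v_S / (v_P − v_S) = Δt · (6.06·4.00)/(6.06−4.00) ≈ 11.7670·Δt.
So d_P = 24.92, d_Q = 58.51, d_R = 72.06 km.
Circle about each station: (x − 10.4)² + (y − 8.8)² = 24.92²; (x + 16.8)² + (y + 36.3)² = 58.51²; (x − 36.0)² + (y + 32.9)² = 72.06².
Subtracting the P equation from the Q and R equations removes the quadratic terms:
-54.4 x − 90.2 y = -1388.08
51.2 x − 83.4 y = -2378.83
Solving the 2×2 system: x ≈ -10.8, y ≈ 21.9 km.

x ≈ -10.8 km, y ≈ 21.9 km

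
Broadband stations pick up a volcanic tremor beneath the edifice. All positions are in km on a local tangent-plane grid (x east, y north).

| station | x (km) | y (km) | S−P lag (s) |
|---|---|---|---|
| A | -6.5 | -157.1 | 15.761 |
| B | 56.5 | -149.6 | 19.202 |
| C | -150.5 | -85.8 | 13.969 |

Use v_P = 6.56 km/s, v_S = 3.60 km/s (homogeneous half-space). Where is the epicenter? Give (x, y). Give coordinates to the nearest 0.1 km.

x ≈ -49.4 km, y ≈ -38.9 km

Distance from S−P lag: d = Δt · v_P v_S / (v_P − v_S) = Δt · (6.56·3.60)/(6.56−3.60) ≈ 7.9784·Δt.
So d_A = 125.75, d_B = 153.20, d_C = 111.45 km.
Circle about each station: (x + 6.5)² + (y + 157.1)² = 125.75²; (x − 56.5)² + (y + 149.6)² = 153.20²; (x + 150.5)² + (y + 85.8)² = 111.45².
Subtracting the A equation from the B and C equations removes the quadratic terms:
126.0 x + 15.0 y = -6807.43
-288.0 x + 142.6 y = 8681.19
Solving the 2×2 system: x ≈ -49.4, y ≈ -38.9 km.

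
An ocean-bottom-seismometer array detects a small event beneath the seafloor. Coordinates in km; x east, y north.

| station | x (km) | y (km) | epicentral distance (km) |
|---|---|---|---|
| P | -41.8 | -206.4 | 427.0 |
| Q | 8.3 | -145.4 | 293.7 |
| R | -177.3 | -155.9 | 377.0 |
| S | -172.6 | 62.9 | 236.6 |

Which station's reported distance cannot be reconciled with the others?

Solve using three stations at a time. Using Q, R, S (subtract circle equations pairwise → linear system) gives (x, y) ≈ (49.3, 145.6).
Distances from that point to each station vs reported:
  P: calculated 363.5 vs reported 427.0 → residual 63.5 km
  Q: calculated 293.8 vs reported 293.7 → residual 0.1 km
  R: calculated 377.1 vs reported 377.0 → residual 0.1 km
  S: calculated 236.7 vs reported 236.6 → residual 0.1 km
Q, R, S are mutually consistent (residuals ≈ 0); P is off by 63.5 km.

P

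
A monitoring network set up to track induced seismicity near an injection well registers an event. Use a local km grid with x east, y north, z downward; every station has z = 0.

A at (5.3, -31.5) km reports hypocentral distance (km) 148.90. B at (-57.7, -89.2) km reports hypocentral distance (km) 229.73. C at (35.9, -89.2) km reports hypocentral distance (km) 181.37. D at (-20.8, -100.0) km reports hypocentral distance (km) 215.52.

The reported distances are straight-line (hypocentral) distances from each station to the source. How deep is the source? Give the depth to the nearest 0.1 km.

Each station gives a sphere (x−x_i)² + (y−y_i)² + z² = d_i² (stations at z=0).
Subtracting the A sphere from B and C: z² cancels, leaving linear equations in x and y:
-126.0 x − 115.4 y = -20339.07
61.2 x − 115.4 y = -2498.76
Solving: x ≈ 95.301, y ≈ 72.194 km (keep extra digits for the depth step; rounded: 95.3, 72.2).
Then from the A sphere: z² = 148.90² − (x − 5.3)² − (y + 31.5)² with x = 95.301, y = 72.194, so z ≈ 57.607 ≈ 57.6 km.

57.6 km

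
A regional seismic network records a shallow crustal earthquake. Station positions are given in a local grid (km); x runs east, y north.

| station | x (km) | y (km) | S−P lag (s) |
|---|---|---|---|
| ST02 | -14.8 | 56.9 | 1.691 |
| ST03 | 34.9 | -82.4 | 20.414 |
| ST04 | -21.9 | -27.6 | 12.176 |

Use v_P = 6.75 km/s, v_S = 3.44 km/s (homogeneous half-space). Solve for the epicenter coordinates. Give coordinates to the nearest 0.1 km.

Distance from S−P lag: d = Δt · v_P v_S / (v_P − v_S) = Δt · (6.75·3.44)/(6.75−3.44) ≈ 7.0151·Δt.
So d_ST02 = 11.86, d_ST03 = 143.21, d_ST04 = 85.42 km.
Circle about each station: (x + 14.8)² + (y − 56.9)² = 11.86²; (x − 34.9)² + (y + 82.4)² = 143.21²; (x + 21.9)² + (y + 27.6)² = 85.42².
Subtracting pairs of circle equations eliminates x²+y² and gives linear equations (the radical axes):
99.4 x − 278.6 y = -15817.32
-14.2 x − 169.0 y = -9371.20
Solving the 2×2 system: x ≈ -3.0, y ≈ 55.7 km.

x ≈ -3.0 km, y ≈ 55.7 km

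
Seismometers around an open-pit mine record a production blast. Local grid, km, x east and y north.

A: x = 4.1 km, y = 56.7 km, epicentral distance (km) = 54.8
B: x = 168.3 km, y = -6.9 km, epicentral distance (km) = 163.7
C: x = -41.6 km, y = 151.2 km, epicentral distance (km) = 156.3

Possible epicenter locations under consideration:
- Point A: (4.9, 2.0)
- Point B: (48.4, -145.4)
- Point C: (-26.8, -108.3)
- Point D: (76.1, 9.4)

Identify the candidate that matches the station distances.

Point A

For each candidate, compare |candidate − station| to the reported distance:
Point A: residuals A 0.1, B 0.1, C 0.0 → max 0.1 km
Point B: residuals A 152.1, B 19.5, C 153.7 → max 153.7 km
Point C: residuals A 113.1, B 56.2, C 103.6 → max 113.1 km
Point D: residuals A 31.3, B 70.1, C 28.0 → max 70.1 km
Only Point A has all residuals ≈ 0.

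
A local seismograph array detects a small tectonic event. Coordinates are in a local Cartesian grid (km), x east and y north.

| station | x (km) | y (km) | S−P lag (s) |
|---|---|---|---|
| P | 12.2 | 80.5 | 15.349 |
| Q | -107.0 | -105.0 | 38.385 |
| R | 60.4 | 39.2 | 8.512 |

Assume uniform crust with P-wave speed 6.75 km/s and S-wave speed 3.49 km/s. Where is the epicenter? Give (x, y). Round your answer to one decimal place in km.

120.0 km east, 54.4 km north

Distance from S−P lag: d = Δt · v_P v_S / (v_P − v_S) = Δt · (6.75·3.49)/(6.75−3.49) ≈ 7.2262·Δt.
So d_P = 110.92, d_Q = 277.38, d_R = 61.51 km.
Circle about each station: (x − 12.2)² + (y − 80.5)² = 110.92²; (x + 107.0)² + (y + 105.0)² = 277.38²; (x − 60.4)² + (y − 39.2)² = 61.51².
Subtracting pairs of circle equations eliminates x²+y² and gives linear equations (the radical axes):
-238.4 x − 371.0 y = -48791.51
96.4 x − 82.6 y = 7075.48
Solving the 2×2 system: x ≈ 120.0, y ≈ 54.4 km.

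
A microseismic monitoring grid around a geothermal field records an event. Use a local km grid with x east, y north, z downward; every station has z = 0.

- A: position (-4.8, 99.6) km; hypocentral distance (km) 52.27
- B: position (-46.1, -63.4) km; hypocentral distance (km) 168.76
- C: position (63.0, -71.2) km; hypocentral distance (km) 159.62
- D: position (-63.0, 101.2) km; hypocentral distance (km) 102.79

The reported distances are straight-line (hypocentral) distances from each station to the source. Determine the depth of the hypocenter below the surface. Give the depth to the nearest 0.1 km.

depth ≈ 31.8 km

Each station gives a sphere (x−x_i)² + (y−y_i)² + z² = d_i² (stations at z=0).
Subtracting the A sphere from B and C: z² cancels, leaving linear equations in x and y:
-82.6 x − 326.0 y = -29546.21
135.6 x − 341.6 y = -23651.15
Solving: x ≈ 32.900, y ≈ 82.296 km (keep extra digits for the depth step; rounded: 32.9, 82.3).
Then from the A sphere: z² = 52.27² − (x + 4.8)² − (y − 99.6)² with x = 32.900, y = 82.296, so z ≈ 31.803 ≈ 31.8 km.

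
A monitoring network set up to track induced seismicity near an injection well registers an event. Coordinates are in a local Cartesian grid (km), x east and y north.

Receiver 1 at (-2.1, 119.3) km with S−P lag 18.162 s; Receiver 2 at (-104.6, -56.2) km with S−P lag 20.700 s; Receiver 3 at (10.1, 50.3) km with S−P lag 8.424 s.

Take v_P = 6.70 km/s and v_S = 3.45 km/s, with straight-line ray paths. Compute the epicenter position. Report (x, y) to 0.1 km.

Distance from S−P lag: d = Δt · v_P v_S / (v_P − v_S) = Δt · (6.70·3.45)/(6.70−3.45) ≈ 7.1123·Δt.
So d_Receiver 1 = 129.17, d_Receiver 2 = 147.22, d_Receiver 3 = 59.91 km.
Circle about each station: (x + 2.1)² + (y − 119.3)² = 129.17²; (x + 104.6)² + (y + 56.2)² = 147.22²; (x − 10.1)² + (y − 50.3)² = 59.91².
Subtracting the Receiver 1 equation from the Receiver 2 and Receiver 3 equations removes the quadratic terms:
-205.0 x − 351.0 y = -5126.14
24.4 x − 138.0 y = 1490.88
Solving the 2×2 system: x ≈ 33.4, y ≈ -4.9 km.

33.4 km east, -4.9 km north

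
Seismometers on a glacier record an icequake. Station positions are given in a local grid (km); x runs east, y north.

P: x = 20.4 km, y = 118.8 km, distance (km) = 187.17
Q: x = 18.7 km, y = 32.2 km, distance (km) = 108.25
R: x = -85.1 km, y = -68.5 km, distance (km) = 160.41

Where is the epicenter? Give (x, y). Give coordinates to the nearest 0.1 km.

x ≈ 75.1 km, y ≈ -60.2 km

Circle about each station: (x − 20.4)² + (y − 118.8)² = 187.17²; (x − 18.7)² + (y − 32.2)² = 108.25²; (x + 85.1)² + (y + 68.5)² = 160.41².
Subtracting pairs of circle equations eliminates x²+y² and gives linear equations (the radical axes):
-3.4 x − 173.2 y = 10171.48
-211.0 x − 374.6 y = 6705.90
Solving the 2×2 system: x ≈ 75.1, y ≈ -60.2 km.
Check against P (with the unrounded x, y): √((x − 20.4)²+(y − 118.8)²) = 187.17 ≈ 187.17 km. ✓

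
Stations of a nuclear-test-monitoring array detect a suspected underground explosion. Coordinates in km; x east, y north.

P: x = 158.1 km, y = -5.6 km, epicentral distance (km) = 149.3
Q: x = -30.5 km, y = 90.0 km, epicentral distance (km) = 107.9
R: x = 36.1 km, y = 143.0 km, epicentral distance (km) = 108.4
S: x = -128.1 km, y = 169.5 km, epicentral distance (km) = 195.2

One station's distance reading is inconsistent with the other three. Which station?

Solve using three stations at a time. Using P, R, S (subtract circle equations pairwise → linear system) gives (x, y) ≈ (15.0, 36.7).
Distances from that point to each station vs reported:
  P: calculated 149.3 vs reported 149.3 → residual 0.0 km
  Q: calculated 70.0 vs reported 107.9 → residual 37.9 km
  R: calculated 108.4 vs reported 108.4 → residual 0.0 km
  S: calculated 195.2 vs reported 195.2 → residual 0.0 km
P, R, S are mutually consistent (residuals ≈ 0); Q is off by 37.9 km.

Q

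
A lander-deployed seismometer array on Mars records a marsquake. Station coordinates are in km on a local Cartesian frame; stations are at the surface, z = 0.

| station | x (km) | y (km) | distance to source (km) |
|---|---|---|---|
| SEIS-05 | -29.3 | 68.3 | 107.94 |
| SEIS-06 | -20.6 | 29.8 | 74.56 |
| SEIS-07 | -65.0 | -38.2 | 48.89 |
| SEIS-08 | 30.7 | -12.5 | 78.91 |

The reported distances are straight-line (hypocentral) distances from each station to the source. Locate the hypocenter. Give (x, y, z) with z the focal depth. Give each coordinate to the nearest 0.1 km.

Each station gives a sphere (x−x_i)² + (y−y_i)² + z² = d_i² (stations at z=0).
Subtracting the SEIS-05 sphere from SEIS-06 and SEIS-07: z² cancels, leaving linear equations in x and y:
17.4 x − 77.0 y = 1880.87
-71.4 x − 213.0 y = 9421.67
Solving: x ≈ -35.294, y ≈ -32.402 km (keep extra digits for the depth step; rounded: -35.3, -32.4).
Then from the SEIS-05 sphere: z² = 107.94² − (x + 29.3)² − (y − 68.3)² with x = -35.294, y = -32.402, so z ≈ 38.396 ≈ 38.4 km.
Check against SEIS-08 (with the unrounded solution): distance 78.90 ≈ 78.91 km. ✓

(-35.3, -32.4, 38.4)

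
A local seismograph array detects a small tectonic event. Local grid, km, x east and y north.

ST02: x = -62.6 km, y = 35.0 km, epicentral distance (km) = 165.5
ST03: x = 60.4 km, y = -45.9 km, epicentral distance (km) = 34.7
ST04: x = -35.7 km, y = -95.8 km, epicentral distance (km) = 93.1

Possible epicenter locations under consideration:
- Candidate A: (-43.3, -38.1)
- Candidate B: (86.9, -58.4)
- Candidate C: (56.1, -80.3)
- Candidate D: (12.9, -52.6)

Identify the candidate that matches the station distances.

For each candidate, compare |candidate − station| to the reported distance:
Candidate A: residuals ST02 89.9, ST03 69.3, ST04 34.9 → max 89.9 km
Candidate B: residuals ST02 10.8, ST03 5.4, ST04 35.1 → max 35.1 km
Candidate C: residuals ST02 0.0, ST03 0.0, ST04 0.0 → max 0.0 km
Candidate D: residuals ST02 49.9, ST03 13.3, ST04 28.1 → max 49.9 km
Only Candidate C has all residuals ≈ 0.

Candidate C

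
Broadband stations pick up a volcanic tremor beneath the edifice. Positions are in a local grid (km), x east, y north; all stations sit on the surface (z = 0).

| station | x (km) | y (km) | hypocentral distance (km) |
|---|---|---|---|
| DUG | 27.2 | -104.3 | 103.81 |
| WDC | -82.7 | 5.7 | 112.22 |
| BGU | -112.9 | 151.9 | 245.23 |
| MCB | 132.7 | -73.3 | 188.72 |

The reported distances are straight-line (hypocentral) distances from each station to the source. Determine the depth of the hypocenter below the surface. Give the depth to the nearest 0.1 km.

Each station gives a sphere (x−x_i)² + (y−y_i)² + z² = d_i² (stations at z=0).
Subtracting the DUG sphere from WDC and BGU: z² cancels, leaving linear equations in x and y:
-219.8 x + 220.0 y = -6563.36
-280.2 x + 512.4 y = -25159.55
Solving: x ≈ -42.604, y ≈ -72.399 km (keep extra digits for the depth step; rounded: -42.6, -72.4).
Then from the DUG sphere: z² = 103.81² − (x − 27.2)² − (y + 104.3)² with x = -42.604, y = -72.399, so z ≈ 69.902 ≈ 69.9 km.
Check against MCB (with the unrounded solution): distance 188.73 ≈ 188.72 km. ✓

depth ≈ 69.9 km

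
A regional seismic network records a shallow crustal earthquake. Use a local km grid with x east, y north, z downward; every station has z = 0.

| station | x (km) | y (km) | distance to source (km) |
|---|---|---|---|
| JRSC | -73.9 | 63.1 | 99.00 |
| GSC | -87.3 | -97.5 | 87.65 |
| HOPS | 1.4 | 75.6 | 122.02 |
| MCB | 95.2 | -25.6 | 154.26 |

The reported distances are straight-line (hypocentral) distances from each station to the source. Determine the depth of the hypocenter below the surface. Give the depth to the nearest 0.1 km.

38.4 km

Each station gives a sphere (x−x_i)² + (y−y_i)² + z² = d_i² (stations at z=0).
Subtracting the JRSC sphere from GSC and HOPS: z² cancels, leaving linear equations in x and y:
-26.8 x − 321.2 y = 9803.20
150.6 x + 25.0 y = -8813.38
Solving: x ≈ -54.206, y ≈ -25.998 km (keep extra digits for the depth step; rounded: -54.2, -26.0).
Then from the JRSC sphere: z² = 99.00² − (x + 73.9)² − (y − 63.1)² with x = -54.206, y = -25.998, so z ≈ 38.402 ≈ 38.4 km.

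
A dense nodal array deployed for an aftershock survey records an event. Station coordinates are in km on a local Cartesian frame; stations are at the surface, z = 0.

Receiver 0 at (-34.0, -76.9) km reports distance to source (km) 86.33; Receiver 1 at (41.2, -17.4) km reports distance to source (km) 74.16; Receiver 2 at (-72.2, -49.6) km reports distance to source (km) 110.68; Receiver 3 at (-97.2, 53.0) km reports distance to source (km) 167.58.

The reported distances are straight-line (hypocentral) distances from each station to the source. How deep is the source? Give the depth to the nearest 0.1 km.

z ≈ 62.7 km

Each station gives a sphere (x−x_i)² + (y−y_i)² + z² = d_i² (stations at z=0).
Subtracting the Receiver 0 sphere from Receiver 1 and Receiver 2: z² cancels, leaving linear equations in x and y:
150.4 x + 119.0 y = -3116.25
-76.4 x + 54.6 y = -4193.80
Solving: x ≈ 19.009, y ≈ -50.211 km (keep extra digits for the depth step; rounded: 19.0, -50.2).
Then from the Receiver 0 sphere: z² = 86.33² − (x + 34.0)² − (y + 76.9)² with x = 19.009, y = -50.211, so z ≈ 62.695 ≈ 62.7 km.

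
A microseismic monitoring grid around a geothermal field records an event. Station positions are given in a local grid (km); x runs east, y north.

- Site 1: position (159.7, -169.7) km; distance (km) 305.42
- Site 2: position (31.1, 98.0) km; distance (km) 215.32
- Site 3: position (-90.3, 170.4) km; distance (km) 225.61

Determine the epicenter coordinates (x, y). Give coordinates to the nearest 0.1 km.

Circle about each station: (x − 159.7)² + (y + 169.7)² = 305.42²; (x − 31.1)² + (y − 98.0)² = 215.32²; (x + 90.3)² + (y − 170.4)² = 225.61².
Subtracting the Site 1 equation from the Site 2 and Site 3 equations removes the quadratic terms:
-257.2 x + 535.4 y = 3187.70
-500.0 x + 680.2 y = 25269.57
Solving the 2×2 system: x ≈ -122.5, y ≈ -52.9 km.

x ≈ -122.5 km, y ≈ -52.9 km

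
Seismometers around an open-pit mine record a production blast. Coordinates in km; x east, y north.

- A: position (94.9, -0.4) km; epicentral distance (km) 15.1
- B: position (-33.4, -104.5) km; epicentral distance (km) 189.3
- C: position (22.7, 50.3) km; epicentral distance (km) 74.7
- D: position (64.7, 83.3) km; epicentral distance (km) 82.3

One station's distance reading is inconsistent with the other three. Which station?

Solve using three stations at a time. Using A, C, D (subtract circle equations pairwise → linear system) gives (x, y) ≈ (80.1, 2.4).
Distances from that point to each station vs reported:
  A: calculated 15.1 vs reported 15.1 → residual 0.0 km
  B: calculated 155.9 vs reported 189.3 → residual 33.4 km
  C: calculated 74.7 vs reported 74.7 → residual 0.0 km
  D: calculated 82.3 vs reported 82.3 → residual 0.0 km
A, C, D are mutually consistent (residuals ≈ 0); B is off by 33.4 km.

B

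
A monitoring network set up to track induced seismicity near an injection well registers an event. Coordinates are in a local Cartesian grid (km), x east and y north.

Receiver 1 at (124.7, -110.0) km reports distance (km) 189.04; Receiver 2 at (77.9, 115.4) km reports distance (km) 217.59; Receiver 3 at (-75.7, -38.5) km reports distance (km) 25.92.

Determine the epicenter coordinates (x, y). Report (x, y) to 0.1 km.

Circle about each station: (x − 124.7)² + (y + 110.0)² = 189.04²; (x − 77.9)² + (y − 115.4)² = 217.59²; (x + 75.7)² + (y + 38.5)² = 25.92².
Subtracting the Receiver 1 equation from the Receiver 2 and Receiver 3 equations removes the quadratic terms:
-93.6 x + 450.8 y = -19873.81
-400.8 x + 143.0 y = 14626.93
Solving the 2×2 system: x ≈ -56.4, y ≈ -55.8 km.
Check against Receiver 1 (with the unrounded x, y): √((x − 124.7)²+(y + 110.0)²) = 189.04 ≈ 189.04 km. ✓

x ≈ -56.4 km, y ≈ -55.8 km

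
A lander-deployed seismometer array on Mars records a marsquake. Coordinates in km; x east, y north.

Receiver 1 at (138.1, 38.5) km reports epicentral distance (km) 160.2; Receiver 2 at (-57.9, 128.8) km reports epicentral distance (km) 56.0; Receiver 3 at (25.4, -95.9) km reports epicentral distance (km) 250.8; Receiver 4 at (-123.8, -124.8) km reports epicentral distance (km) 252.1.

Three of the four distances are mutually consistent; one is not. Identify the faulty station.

Solve using three stations at a time. Using Receiver 1, Receiver 2, Receiver 4 (subtract circle equations pairwise → linear system) gives (x, y) ≈ (-9.8, 100.1).
Distances from that point to each station vs reported:
  Receiver 1: calculated 160.2 vs reported 160.2 → residual 0.0 km
  Receiver 2: calculated 56.0 vs reported 56.0 → residual 0.0 km
  Receiver 3: calculated 199.1 vs reported 250.8 → residual 51.7 km
  Receiver 4: calculated 252.1 vs reported 252.1 → residual 0.0 km
Receiver 1, Receiver 2, Receiver 4 are mutually consistent (residuals ≈ 0); Receiver 3 is off by 51.7 km.

Receiver 3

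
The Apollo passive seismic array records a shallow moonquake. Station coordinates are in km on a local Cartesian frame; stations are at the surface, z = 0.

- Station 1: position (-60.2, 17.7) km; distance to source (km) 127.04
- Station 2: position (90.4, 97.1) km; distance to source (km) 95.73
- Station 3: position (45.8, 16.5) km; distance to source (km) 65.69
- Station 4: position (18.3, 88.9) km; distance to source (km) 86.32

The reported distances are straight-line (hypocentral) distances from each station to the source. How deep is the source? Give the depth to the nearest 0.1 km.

Each station gives a sphere (x−x_i)² + (y−y_i)² + z² = d_i² (stations at z=0).
Subtracting the Station 1 sphere from Station 2 and Station 3: z² cancels, leaving linear equations in x and y:
301.2 x + 158.8 y = 20638.17
212.0 x − 2.4 y = 10256.55
Solving: x ≈ 48.803, y ≈ 37.397 km (keep extra digits for the depth step; rounded: 48.8, 37.4).
Then from the Station 1 sphere: z² = 127.04² − (x + 60.2)² − (y − 17.7)² with x = 48.803, y = 37.397, so z ≈ 62.206 ≈ 62.2 km.

z ≈ 62.2 km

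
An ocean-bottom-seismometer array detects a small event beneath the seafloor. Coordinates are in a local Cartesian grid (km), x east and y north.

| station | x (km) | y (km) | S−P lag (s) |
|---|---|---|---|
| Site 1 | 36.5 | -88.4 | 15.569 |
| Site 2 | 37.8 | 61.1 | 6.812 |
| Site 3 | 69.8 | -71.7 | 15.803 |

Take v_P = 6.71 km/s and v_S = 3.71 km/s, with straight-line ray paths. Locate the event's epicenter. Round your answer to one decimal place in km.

-10.6 km east, 31.9 km north

Distance from S−P lag: d = Δt · v_P v_S / (v_P − v_S) = Δt · (6.71·3.71)/(6.71−3.71) ≈ 8.2980·Δt.
So d_Site 1 = 129.19, d_Site 2 = 56.53, d_Site 3 = 131.13 km.
Circle about each station: (x − 36.5)² + (y + 88.4)² = 129.19²; (x − 37.8)² + (y − 61.1)² = 56.53²; (x − 69.8)² + (y + 71.7)² = 131.13².
Subtracting pairs of circle equations eliminates x²+y² and gives linear equations (the radical axes):
2.6 x + 299.0 y = 9509.66
66.6 x + 33.4 y = 361.10
Solving the 2×2 system: x ≈ -10.6, y ≈ 31.9 km.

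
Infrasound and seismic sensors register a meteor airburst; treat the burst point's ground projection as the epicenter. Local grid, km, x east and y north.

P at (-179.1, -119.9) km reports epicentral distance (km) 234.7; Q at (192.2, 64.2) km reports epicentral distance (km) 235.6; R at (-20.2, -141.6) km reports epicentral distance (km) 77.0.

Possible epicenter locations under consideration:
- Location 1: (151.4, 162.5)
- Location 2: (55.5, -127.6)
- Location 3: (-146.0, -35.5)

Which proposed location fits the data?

For each candidate, compare |candidate − station| to the reported distance:
Location 1: residuals P 200.0, Q 129.2, R 272.2 → max 272.2 km
Location 2: residuals P 0.0, Q 0.1, R 0.0 → max 0.1 km
Location 3: residuals P 144.0, Q 117.0, R 87.6 → max 144.0 km
Only Location 2 has all residuals ≈ 0.

Location 2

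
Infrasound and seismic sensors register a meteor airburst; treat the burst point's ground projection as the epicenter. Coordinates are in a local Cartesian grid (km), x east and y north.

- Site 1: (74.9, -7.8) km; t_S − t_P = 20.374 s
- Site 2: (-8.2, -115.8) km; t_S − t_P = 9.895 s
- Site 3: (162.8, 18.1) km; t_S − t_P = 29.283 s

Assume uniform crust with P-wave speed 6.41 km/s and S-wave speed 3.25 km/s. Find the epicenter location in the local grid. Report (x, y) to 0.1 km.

Distance from S−P lag: d = Δt · v_P v_S / (v_P − v_S) = Δt · (6.41·3.25)/(6.41−3.25) ≈ 6.5926·Δt.
So d_Site 1 = 134.32, d_Site 2 = 65.23, d_Site 3 = 193.05 km.
Circle about each station: (x − 74.9)² + (y + 7.8)² = 134.32²; (x + 8.2)² + (y + 115.8)² = 65.23²; (x − 162.8)² + (y − 18.1)² = 193.05².
Subtracting pairs of circle equations eliminates x²+y² and gives linear equations (the radical axes):
-166.2 x − 216.0 y = 21592.94
175.8 x + 51.8 y = 1934.16
Solving the 2×2 system: x ≈ 52.3, y ≈ -140.2 km.

52.3 km east, -140.2 km north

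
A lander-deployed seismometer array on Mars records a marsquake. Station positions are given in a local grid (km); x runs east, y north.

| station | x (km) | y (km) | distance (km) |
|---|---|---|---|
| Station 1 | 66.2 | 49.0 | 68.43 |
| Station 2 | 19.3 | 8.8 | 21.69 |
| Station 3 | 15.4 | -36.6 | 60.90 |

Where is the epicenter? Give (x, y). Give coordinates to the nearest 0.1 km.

Circle about each station: (x − 66.2)² + (y − 49.0)² = 68.43²; (x − 19.3)² + (y − 8.8)² = 21.69²; (x − 15.4)² + (y + 36.6)² = 60.90².
Subtracting pairs of circle equations eliminates x²+y² and gives linear equations (the radical axes):
-93.8 x − 80.4 y = -2121.30
-101.6 x − 171.2 y = -4232.87
Solving the 2×2 system: x ≈ 2.9, y ≈ 23.0 km.

x ≈ 2.9 km, y ≈ 23.0 km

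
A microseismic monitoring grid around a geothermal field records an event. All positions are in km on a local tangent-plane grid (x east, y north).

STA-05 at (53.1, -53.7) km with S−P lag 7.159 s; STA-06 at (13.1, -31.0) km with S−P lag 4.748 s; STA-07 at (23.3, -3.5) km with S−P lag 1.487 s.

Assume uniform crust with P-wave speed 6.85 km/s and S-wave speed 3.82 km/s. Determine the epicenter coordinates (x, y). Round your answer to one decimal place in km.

33.1 km east, 4.8 km north

Distance from S−P lag: d = Δt · v_P v_S / (v_P − v_S) = Δt · (6.85·3.82)/(6.85−3.82) ≈ 8.6360·Δt.
So d_STA-05 = 61.82, d_STA-06 = 41.00, d_STA-07 = 12.84 km.
Circle about each station: (x − 53.1)² + (y + 53.7)² = 61.82²; (x − 13.1)² + (y + 31.0)² = 41.00²; (x − 23.3)² + (y + 3.5)² = 12.84².
Subtracting pairs of circle equations eliminates x²+y² and gives linear equations (the radical axes):
-80.0 x + 45.4 y = -2429.98
-59.6 x + 100.4 y = -1491.31
Solving the 2×2 system: x ≈ 33.1, y ≈ 4.8 km.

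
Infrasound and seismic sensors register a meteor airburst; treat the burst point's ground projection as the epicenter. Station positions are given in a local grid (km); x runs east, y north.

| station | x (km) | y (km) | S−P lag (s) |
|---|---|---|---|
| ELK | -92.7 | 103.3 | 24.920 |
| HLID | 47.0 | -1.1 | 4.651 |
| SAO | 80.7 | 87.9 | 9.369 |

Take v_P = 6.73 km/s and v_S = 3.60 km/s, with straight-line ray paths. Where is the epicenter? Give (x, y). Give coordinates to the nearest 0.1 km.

x ≈ 79.0 km, y ≈ 15.4 km

Distance from S−P lag: d = Δt · v_P v_S / (v_P − v_S) = Δt · (6.73·3.60)/(6.73−3.60) ≈ 7.7406·Δt.
So d_ELK = 192.90, d_HLID = 36.00, d_SAO = 72.52 km.
Circle about each station: (x + 92.7)² + (y − 103.3)² = 192.90²; (x − 47.0)² + (y + 1.1)² = 36.00²; (x − 80.7)² + (y − 87.9)² = 72.52².
Subtracting pairs of circle equations eliminates x²+y² and gives linear equations (the radical axes):
279.4 x − 208.8 y = 18860.44
346.8 x − 30.8 y = 26925.98
Solving the 2×2 system: x ≈ 79.0, y ≈ 15.4 km.
Check against ELK (with the unrounded x, y): √((x + 92.7)²+(y − 103.3)²) = 192.90 ≈ 192.90 km. ✓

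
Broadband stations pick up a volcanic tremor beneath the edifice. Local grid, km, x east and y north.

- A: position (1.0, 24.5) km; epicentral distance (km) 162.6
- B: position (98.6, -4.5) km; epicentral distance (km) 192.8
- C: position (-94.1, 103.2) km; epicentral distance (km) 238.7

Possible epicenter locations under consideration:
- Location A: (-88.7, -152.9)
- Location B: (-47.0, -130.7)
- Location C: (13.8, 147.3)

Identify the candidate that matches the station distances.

Location B

For each candidate, compare |candidate − station| to the reported distance:
Location A: residuals A 36.2, B 46.2, C 17.5 → max 46.2 km
Location B: residuals A 0.1, B 0.1, C 0.1 → max 0.1 km
Location C: residuals A 39.1, B 18.9, C 122.1 → max 122.1 km
Only Location B has all residuals ≈ 0.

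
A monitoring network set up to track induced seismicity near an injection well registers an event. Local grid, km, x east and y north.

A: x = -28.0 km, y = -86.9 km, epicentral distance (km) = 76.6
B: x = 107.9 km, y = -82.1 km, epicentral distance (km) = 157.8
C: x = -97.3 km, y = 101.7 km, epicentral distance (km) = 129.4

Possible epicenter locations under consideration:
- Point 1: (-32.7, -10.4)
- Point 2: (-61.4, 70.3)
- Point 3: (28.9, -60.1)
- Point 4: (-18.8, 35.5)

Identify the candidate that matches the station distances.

For each candidate, compare |candidate − station| to the reported distance:
Point 1: residuals A 0.0, B 0.0, C 0.0 → max 0.0 km
Point 2: residuals A 84.1, B 70.0, C 81.7 → max 84.1 km
Point 3: residuals A 13.7, B 75.8, C 75.8 → max 75.8 km
Point 4: residuals A 46.1, B 15.1, C 26.7 → max 46.1 km
Only Point 1 has all residuals ≈ 0.

Point 1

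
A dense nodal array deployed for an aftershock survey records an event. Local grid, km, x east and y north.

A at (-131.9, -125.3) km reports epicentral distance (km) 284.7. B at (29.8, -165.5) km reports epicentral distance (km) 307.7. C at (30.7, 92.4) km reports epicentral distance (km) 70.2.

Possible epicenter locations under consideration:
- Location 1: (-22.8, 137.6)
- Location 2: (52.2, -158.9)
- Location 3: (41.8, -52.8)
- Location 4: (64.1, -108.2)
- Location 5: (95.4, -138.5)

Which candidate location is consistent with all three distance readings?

For each candidate, compare |candidate − station| to the reported distance:
Location 1: residuals A 0.1, B 0.1, C 0.2 → max 0.2 km
Location 2: residuals A 97.6, B 284.3, C 182.0 → max 284.3 km
Location 3: residuals A 96.5, B 194.4, C 75.4 → max 194.4 km
Location 4: residuals A 88.0, B 240.9, C 133.2 → max 240.9 km
Location 5: residuals A 57.0, B 236.8, C 169.6 → max 236.8 km
Only Location 1 has all residuals ≈ 0.

Location 1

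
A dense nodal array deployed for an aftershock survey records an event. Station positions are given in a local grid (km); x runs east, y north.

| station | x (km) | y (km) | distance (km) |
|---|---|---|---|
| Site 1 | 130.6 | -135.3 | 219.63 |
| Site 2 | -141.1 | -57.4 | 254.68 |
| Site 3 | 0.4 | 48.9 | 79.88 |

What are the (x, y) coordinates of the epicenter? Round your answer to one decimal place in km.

75.1 km east, 77.2 km north

Circle about each station: (x − 130.6)² + (y + 135.3)² = 219.63²; (x + 141.1)² + (y + 57.4)² = 254.68²; (x − 0.4)² + (y − 48.9)² = 79.88².
Subtracting the Site 1 equation from the Site 2 and Site 3 equations removes the quadratic terms:
-543.4 x + 155.8 y = -28783.05
-260.4 x + 368.4 y = 8885.44
Solving the 2×2 system: x ≈ 75.1, y ≈ 77.2 km.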